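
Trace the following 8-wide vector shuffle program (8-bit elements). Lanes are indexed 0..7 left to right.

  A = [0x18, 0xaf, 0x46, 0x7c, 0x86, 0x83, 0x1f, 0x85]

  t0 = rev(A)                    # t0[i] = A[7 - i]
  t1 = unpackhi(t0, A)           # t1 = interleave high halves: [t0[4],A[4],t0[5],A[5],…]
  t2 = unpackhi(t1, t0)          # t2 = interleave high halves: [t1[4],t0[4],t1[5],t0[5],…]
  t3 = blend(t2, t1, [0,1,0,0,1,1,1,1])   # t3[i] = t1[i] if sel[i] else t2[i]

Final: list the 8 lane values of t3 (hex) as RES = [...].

t0 = [0x85, 0x1f, 0x83, 0x86, 0x7c, 0x46, 0xaf, 0x18]
t1 = [0x7c, 0x86, 0x46, 0x83, 0xaf, 0x1f, 0x18, 0x85]
t2 = [0xaf, 0x7c, 0x1f, 0x46, 0x18, 0xaf, 0x85, 0x18]
t3 = [0xaf, 0x86, 0x1f, 0x46, 0xaf, 0x1f, 0x18, 0x85]

RES = [0xaf, 0x86, 0x1f, 0x46, 0xaf, 0x1f, 0x18, 0x85]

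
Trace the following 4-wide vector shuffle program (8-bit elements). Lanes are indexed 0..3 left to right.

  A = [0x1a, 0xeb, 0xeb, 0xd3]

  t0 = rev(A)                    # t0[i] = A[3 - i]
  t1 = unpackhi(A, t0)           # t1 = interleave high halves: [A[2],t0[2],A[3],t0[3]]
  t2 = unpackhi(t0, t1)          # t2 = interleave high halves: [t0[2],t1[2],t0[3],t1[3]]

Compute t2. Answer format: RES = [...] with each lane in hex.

→ t0 |d3|eb|eb|1a|
→ t1 |eb|eb|d3|1a|
→ t2 |eb|d3|1a|1a|

RES = [0xeb, 0xd3, 0x1a, 0x1a]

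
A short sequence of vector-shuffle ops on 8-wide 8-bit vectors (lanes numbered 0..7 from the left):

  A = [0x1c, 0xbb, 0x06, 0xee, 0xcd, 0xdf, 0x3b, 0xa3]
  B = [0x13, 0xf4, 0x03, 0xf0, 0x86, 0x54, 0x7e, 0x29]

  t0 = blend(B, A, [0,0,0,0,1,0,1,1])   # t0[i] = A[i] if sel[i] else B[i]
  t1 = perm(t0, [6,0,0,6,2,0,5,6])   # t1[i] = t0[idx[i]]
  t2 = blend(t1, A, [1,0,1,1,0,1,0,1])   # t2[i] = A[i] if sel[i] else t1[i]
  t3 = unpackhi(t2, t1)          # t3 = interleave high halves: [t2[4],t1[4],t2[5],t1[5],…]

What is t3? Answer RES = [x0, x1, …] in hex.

  t0: 13 f4 03 f0 cd 54 3b a3
  t1: 3b 13 13 3b 03 13 54 3b
  t2: 1c 13 06 ee 03 df 54 a3
  t3: 03 03 df 13 54 54 a3 3b

RES = [0x03, 0x03, 0xdf, 0x13, 0x54, 0x54, 0xa3, 0x3b]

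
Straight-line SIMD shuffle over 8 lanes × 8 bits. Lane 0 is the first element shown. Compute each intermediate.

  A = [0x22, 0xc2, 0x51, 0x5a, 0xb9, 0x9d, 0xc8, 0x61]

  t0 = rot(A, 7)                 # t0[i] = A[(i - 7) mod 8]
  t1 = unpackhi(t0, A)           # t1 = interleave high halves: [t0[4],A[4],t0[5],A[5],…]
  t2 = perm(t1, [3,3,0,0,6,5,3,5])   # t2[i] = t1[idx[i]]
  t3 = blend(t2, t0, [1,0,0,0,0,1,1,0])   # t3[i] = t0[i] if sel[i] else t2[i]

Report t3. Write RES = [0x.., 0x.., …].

→ t0 |c2|51|5a|b9|9d|c8|61|22|
→ t1 |9d|b9|c8|9d|61|c8|22|61|
→ t2 |9d|9d|9d|9d|22|c8|9d|c8|
→ t3 |c2|9d|9d|9d|22|c8|61|c8|

RES = [ 0xc2  0x9d  0x9d  0x9d  0x22  0xc8  0x61  0xc8 ]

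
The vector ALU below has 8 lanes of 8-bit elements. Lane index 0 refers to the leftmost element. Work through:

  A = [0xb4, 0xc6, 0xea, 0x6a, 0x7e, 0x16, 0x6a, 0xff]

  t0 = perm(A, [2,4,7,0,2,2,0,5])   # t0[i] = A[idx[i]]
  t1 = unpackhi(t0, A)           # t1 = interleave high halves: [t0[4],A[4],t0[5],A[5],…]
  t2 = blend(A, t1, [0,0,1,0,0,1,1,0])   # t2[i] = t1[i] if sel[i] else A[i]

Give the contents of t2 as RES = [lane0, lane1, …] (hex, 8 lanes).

RES = [0xb4, 0xc6, 0xea, 0x6a, 0x7e, 0x6a, 0x16, 0xff]

t0 = [0xea, 0x7e, 0xff, 0xb4, 0xea, 0xea, 0xb4, 0x16]
t1 = [0xea, 0x7e, 0xea, 0x16, 0xb4, 0x6a, 0x16, 0xff]
t2 = [0xb4, 0xc6, 0xea, 0x6a, 0x7e, 0x6a, 0x16, 0xff]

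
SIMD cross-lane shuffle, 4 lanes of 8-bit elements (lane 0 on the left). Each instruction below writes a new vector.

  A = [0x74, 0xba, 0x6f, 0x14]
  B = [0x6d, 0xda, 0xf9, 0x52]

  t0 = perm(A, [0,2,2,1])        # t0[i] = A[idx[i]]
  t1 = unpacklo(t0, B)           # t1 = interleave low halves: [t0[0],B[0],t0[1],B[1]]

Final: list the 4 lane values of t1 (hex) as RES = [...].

t0 = [0x74, 0x6f, 0x6f, 0xba]
t1 = [0x74, 0x6d, 0x6f, 0xda]

RES = [0x74, 0x6d, 0x6f, 0xda]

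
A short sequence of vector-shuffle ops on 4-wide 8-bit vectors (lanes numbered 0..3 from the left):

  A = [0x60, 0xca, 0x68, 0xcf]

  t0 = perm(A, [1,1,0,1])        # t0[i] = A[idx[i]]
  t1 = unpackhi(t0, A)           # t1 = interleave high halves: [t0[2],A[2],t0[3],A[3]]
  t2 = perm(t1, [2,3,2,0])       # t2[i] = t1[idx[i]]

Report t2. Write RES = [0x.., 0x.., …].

→ t0 |ca|ca|60|ca|
→ t1 |60|68|ca|cf|
→ t2 |ca|cf|ca|60|

RES = [0xca, 0xcf, 0xca, 0x60]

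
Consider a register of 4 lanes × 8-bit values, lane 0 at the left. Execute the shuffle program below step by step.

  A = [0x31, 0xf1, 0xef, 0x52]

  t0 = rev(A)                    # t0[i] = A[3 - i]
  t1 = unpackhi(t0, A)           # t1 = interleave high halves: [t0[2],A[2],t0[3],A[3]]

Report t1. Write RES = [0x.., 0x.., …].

  t0: 52 ef f1 31
  t1: f1 ef 31 52

RES = [ 0xf1  0xef  0x31  0x52 ]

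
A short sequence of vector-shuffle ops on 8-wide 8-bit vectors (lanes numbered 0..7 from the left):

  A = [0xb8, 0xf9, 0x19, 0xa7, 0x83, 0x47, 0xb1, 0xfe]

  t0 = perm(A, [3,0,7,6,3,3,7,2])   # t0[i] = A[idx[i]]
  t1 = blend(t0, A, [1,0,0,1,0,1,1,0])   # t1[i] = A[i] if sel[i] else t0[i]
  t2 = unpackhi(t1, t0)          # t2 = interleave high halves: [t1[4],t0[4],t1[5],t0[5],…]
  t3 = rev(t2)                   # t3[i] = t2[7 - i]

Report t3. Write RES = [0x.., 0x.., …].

t0 = [0xa7, 0xb8, 0xfe, 0xb1, 0xa7, 0xa7, 0xfe, 0x19]
t1 = [0xb8, 0xb8, 0xfe, 0xa7, 0xa7, 0x47, 0xb1, 0x19]
t2 = [0xa7, 0xa7, 0x47, 0xa7, 0xb1, 0xfe, 0x19, 0x19]
t3 = [0x19, 0x19, 0xfe, 0xb1, 0xa7, 0x47, 0xa7, 0xa7]

RES = [ 0x19  0x19  0xfe  0xb1  0xa7  0x47  0xa7  0xa7 ]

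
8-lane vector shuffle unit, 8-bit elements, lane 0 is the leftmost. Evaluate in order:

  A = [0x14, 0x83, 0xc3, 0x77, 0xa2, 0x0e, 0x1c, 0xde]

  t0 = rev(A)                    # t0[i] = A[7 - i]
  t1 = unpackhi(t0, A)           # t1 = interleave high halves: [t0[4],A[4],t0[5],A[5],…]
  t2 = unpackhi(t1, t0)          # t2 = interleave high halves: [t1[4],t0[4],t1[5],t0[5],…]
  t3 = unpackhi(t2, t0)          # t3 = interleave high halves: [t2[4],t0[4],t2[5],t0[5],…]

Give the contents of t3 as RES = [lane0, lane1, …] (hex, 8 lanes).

RES = [ 0x14  0x77  0x83  0xc3  0xde  0x83  0x14  0x14 ]

→ t0 |de|1c|0e|a2|77|c3|83|14|
→ t1 |77|a2|c3|0e|83|1c|14|de|
→ t2 |83|77|1c|c3|14|83|de|14|
→ t3 |14|77|83|c3|de|83|14|14|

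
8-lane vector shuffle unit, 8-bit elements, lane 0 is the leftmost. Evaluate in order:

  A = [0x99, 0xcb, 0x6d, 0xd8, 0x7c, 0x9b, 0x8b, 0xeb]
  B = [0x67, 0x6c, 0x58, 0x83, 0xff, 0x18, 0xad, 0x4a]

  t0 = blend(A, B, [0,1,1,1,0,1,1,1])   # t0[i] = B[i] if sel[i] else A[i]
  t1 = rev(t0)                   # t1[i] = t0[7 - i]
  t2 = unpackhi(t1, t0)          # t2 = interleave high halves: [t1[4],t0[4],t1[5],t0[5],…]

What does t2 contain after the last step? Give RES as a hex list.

RES = [0x83, 0x7c, 0x58, 0x18, 0x6c, 0xad, 0x99, 0x4a]

t0 = [0x99, 0x6c, 0x58, 0x83, 0x7c, 0x18, 0xad, 0x4a]
t1 = [0x4a, 0xad, 0x18, 0x7c, 0x83, 0x58, 0x6c, 0x99]
t2 = [0x83, 0x7c, 0x58, 0x18, 0x6c, 0xad, 0x99, 0x4a]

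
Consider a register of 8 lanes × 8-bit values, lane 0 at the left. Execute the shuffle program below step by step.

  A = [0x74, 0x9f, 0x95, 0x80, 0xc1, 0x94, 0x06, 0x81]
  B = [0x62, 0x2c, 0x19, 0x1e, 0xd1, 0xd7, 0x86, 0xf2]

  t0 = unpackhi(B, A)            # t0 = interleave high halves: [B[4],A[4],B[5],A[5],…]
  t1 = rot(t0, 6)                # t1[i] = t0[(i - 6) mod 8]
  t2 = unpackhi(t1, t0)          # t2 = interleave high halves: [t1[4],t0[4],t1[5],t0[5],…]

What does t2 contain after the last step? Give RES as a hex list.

RES = [ 0xf2  0x86  0x81  0x06  0xd1  0xf2  0xc1  0x81 ]

→ t0 |d1|c1|d7|94|86|06|f2|81|
→ t1 |d7|94|86|06|f2|81|d1|c1|
→ t2 |f2|86|81|06|d1|f2|c1|81|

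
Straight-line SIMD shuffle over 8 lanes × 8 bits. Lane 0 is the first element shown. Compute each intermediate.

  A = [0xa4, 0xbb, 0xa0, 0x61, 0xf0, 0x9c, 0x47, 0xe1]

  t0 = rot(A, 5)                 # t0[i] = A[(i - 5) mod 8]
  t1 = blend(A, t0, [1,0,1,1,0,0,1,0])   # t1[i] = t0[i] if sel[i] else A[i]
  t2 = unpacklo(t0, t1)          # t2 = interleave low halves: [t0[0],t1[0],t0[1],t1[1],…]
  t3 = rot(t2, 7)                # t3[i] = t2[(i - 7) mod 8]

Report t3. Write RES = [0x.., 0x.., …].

t0 = [0x61, 0xf0, 0x9c, 0x47, 0xe1, 0xa4, 0xbb, 0xa0]
t1 = [0x61, 0xbb, 0x9c, 0x47, 0xf0, 0x9c, 0xbb, 0xe1]
t2 = [0x61, 0x61, 0xf0, 0xbb, 0x9c, 0x9c, 0x47, 0x47]
t3 = [0x61, 0xf0, 0xbb, 0x9c, 0x9c, 0x47, 0x47, 0x61]

RES = [ 0x61  0xf0  0xbb  0x9c  0x9c  0x47  0x47  0x61 ]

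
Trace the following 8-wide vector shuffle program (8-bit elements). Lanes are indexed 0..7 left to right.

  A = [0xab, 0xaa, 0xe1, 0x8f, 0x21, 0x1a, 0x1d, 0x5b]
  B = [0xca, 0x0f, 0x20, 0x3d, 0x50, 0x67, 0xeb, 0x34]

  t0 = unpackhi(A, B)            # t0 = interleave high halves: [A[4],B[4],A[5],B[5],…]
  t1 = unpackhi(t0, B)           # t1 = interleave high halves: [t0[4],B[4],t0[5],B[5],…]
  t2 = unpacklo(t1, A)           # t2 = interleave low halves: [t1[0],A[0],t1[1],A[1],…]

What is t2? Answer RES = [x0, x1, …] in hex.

RES = [ 0x1d  0xab  0x50  0xaa  0xeb  0xe1  0x67  0x8f ]

→ t0 |21|50|1a|67|1d|eb|5b|34|
→ t1 |1d|50|eb|67|5b|eb|34|34|
→ t2 |1d|ab|50|aa|eb|e1|67|8f|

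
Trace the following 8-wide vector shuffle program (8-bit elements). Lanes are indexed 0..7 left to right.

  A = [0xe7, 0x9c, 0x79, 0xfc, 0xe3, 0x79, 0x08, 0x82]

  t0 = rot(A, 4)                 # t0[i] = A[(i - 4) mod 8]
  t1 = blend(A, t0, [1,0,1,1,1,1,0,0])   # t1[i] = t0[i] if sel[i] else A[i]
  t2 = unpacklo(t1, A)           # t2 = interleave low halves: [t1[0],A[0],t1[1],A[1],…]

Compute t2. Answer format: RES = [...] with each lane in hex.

RES = [ 0xe3  0xe7  0x9c  0x9c  0x08  0x79  0x82  0xfc ]

  t0: e3 79 08 82 e7 9c 79 fc
  t1: e3 9c 08 82 e7 9c 08 82
  t2: e3 e7 9c 9c 08 79 82 fc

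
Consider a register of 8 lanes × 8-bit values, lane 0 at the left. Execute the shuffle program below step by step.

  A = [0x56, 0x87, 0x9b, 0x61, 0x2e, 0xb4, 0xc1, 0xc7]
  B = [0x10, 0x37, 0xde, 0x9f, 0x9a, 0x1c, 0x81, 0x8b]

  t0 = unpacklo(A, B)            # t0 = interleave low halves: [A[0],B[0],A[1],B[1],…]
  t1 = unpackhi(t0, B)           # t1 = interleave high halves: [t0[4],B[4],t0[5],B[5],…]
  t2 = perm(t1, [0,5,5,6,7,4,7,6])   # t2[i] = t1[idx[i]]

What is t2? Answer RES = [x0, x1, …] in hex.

→ t0 |56|10|87|37|9b|de|61|9f|
→ t1 |9b|9a|de|1c|61|81|9f|8b|
→ t2 |9b|81|81|9f|8b|61|8b|9f|

RES = [ 0x9b  0x81  0x81  0x9f  0x8b  0x61  0x8b  0x9f ]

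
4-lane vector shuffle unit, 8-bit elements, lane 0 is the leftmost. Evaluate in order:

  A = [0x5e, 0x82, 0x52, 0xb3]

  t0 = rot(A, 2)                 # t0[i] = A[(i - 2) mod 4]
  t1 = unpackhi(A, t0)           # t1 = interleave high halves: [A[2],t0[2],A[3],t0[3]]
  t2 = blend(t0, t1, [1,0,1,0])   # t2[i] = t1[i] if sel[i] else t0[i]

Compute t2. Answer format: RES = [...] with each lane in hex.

→ t0 |52|b3|5e|82|
→ t1 |52|5e|b3|82|
→ t2 |52|b3|b3|82|

RES = [0x52, 0xb3, 0xb3, 0x82]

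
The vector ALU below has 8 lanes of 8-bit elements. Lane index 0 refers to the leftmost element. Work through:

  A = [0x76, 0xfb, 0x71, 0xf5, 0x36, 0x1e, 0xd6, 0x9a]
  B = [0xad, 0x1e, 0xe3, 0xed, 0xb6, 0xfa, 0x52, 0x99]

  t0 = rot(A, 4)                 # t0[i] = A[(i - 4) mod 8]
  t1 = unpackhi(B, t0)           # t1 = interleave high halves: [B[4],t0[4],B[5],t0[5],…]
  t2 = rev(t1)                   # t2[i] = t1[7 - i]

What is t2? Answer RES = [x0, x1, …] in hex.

RES = [ 0xf5  0x99  0x71  0x52  0xfb  0xfa  0x76  0xb6 ]

t0 = [0x36, 0x1e, 0xd6, 0x9a, 0x76, 0xfb, 0x71, 0xf5]
t1 = [0xb6, 0x76, 0xfa, 0xfb, 0x52, 0x71, 0x99, 0xf5]
t2 = [0xf5, 0x99, 0x71, 0x52, 0xfb, 0xfa, 0x76, 0xb6]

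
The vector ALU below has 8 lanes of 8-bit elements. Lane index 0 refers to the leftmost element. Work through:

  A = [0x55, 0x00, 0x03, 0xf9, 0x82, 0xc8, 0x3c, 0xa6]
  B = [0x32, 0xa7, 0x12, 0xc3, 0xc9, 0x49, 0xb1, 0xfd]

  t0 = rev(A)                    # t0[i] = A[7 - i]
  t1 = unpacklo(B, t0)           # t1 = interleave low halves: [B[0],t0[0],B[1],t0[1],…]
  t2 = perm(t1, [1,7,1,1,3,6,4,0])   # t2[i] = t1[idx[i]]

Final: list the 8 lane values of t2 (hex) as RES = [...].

  t0: a6 3c c8 82 f9 03 00 55
  t1: 32 a6 a7 3c 12 c8 c3 82
  t2: a6 82 a6 a6 3c c3 12 32

RES = [ 0xa6  0x82  0xa6  0xa6  0x3c  0xc3  0x12  0x32 ]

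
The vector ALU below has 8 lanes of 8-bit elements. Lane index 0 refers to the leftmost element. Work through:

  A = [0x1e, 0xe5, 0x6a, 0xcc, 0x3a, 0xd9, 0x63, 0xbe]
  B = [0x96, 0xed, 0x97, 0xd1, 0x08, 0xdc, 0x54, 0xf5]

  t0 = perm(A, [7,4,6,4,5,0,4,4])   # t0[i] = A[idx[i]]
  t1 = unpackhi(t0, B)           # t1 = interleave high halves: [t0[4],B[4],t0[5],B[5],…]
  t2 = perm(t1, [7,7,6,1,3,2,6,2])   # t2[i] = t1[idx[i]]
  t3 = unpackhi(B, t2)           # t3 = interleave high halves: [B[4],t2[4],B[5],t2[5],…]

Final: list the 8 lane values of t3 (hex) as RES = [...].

  t0: be 3a 63 3a d9 1e 3a 3a
  t1: d9 08 1e dc 3a 54 3a f5
  t2: f5 f5 3a 08 dc 1e 3a 1e
  t3: 08 dc dc 1e 54 3a f5 1e

RES = [ 0x08  0xdc  0xdc  0x1e  0x54  0x3a  0xf5  0x1e ]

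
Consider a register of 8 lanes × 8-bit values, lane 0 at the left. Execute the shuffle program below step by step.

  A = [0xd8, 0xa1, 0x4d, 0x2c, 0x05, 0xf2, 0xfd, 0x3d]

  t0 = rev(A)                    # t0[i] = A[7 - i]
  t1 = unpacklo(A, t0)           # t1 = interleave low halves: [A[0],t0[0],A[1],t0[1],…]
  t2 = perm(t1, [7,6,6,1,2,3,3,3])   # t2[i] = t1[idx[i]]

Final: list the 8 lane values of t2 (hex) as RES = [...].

RES = [ 0x05  0x2c  0x2c  0x3d  0xa1  0xfd  0xfd  0xfd ]

  t0: 3d fd f2 05 2c 4d a1 d8
  t1: d8 3d a1 fd 4d f2 2c 05
  t2: 05 2c 2c 3d a1 fd fd fd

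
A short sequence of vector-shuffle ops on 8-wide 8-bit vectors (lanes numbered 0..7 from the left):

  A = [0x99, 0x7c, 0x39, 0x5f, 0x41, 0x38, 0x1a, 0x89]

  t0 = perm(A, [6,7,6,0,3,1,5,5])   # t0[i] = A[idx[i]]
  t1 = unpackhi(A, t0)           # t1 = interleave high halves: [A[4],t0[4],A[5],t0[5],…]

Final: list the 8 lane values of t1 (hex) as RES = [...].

t0 = [0x1a, 0x89, 0x1a, 0x99, 0x5f, 0x7c, 0x38, 0x38]
t1 = [0x41, 0x5f, 0x38, 0x7c, 0x1a, 0x38, 0x89, 0x38]

RES = [0x41, 0x5f, 0x38, 0x7c, 0x1a, 0x38, 0x89, 0x38]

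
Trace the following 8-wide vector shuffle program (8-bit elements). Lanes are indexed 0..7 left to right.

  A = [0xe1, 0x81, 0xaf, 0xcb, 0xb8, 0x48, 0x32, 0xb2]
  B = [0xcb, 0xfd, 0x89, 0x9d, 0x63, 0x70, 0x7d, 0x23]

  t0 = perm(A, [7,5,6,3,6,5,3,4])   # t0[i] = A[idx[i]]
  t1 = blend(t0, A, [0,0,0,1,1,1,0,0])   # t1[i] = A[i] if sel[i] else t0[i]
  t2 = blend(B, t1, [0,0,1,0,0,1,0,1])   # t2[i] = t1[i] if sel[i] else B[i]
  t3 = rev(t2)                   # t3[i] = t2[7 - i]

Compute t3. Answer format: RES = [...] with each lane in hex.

→ t0 |b2|48|32|cb|32|48|cb|b8|
→ t1 |b2|48|32|cb|b8|48|cb|b8|
→ t2 |cb|fd|32|9d|63|48|7d|b8|
→ t3 |b8|7d|48|63|9d|32|fd|cb|

RES = [0xb8, 0x7d, 0x48, 0x63, 0x9d, 0x32, 0xfd, 0xcb]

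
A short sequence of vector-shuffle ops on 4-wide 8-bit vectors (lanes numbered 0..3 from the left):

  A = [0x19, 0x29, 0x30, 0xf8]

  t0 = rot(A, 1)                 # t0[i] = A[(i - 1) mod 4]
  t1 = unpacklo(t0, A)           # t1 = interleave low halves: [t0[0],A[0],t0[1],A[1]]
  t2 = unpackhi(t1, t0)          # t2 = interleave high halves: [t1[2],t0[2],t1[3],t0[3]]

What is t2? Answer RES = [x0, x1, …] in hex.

t0 = [0xf8, 0x19, 0x29, 0x30]
t1 = [0xf8, 0x19, 0x19, 0x29]
t2 = [0x19, 0x29, 0x29, 0x30]

RES = [ 0x19  0x29  0x29  0x30 ]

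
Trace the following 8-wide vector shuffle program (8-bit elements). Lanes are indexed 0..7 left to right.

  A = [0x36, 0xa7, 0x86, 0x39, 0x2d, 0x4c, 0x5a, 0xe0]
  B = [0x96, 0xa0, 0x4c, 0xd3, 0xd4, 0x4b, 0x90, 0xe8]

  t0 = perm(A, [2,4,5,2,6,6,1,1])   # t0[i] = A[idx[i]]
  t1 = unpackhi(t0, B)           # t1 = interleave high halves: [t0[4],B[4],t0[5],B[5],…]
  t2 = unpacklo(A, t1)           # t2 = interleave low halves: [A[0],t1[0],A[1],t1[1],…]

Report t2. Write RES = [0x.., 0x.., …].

RES = [ 0x36  0x5a  0xa7  0xd4  0x86  0x5a  0x39  0x4b ]

t0 = [0x86, 0x2d, 0x4c, 0x86, 0x5a, 0x5a, 0xa7, 0xa7]
t1 = [0x5a, 0xd4, 0x5a, 0x4b, 0xa7, 0x90, 0xa7, 0xe8]
t2 = [0x36, 0x5a, 0xa7, 0xd4, 0x86, 0x5a, 0x39, 0x4b]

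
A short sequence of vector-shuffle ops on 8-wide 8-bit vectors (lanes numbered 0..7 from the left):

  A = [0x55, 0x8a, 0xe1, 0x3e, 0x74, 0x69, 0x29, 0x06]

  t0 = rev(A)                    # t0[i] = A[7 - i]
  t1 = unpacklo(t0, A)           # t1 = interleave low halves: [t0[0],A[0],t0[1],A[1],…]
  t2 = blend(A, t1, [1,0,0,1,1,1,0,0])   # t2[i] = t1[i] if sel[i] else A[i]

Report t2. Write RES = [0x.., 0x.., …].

RES = [0x06, 0x8a, 0xe1, 0x8a, 0x69, 0xe1, 0x29, 0x06]

  t0: 06 29 69 74 3e e1 8a 55
  t1: 06 55 29 8a 69 e1 74 3e
  t2: 06 8a e1 8a 69 e1 29 06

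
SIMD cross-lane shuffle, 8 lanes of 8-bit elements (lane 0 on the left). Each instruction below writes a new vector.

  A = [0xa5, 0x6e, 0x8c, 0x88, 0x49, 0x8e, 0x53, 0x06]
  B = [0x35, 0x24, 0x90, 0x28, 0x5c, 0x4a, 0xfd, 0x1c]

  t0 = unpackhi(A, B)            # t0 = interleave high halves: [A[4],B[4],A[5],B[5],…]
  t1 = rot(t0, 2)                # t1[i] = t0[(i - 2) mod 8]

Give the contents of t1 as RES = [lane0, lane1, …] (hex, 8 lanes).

RES = [0x06, 0x1c, 0x49, 0x5c, 0x8e, 0x4a, 0x53, 0xfd]

  t0: 49 5c 8e 4a 53 fd 06 1c
  t1: 06 1c 49 5c 8e 4a 53 fd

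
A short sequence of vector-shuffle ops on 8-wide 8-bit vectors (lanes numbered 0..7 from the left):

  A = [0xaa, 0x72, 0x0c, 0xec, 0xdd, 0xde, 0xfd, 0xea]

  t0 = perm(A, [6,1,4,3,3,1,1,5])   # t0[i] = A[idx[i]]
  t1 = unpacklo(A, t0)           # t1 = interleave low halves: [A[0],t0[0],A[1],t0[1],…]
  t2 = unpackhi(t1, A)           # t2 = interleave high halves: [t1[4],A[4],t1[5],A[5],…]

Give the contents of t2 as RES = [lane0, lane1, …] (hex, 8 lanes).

t0 = [0xfd, 0x72, 0xdd, 0xec, 0xec, 0x72, 0x72, 0xde]
t1 = [0xaa, 0xfd, 0x72, 0x72, 0x0c, 0xdd, 0xec, 0xec]
t2 = [0x0c, 0xdd, 0xdd, 0xde, 0xec, 0xfd, 0xec, 0xea]

RES = [0x0c, 0xdd, 0xdd, 0xde, 0xec, 0xfd, 0xec, 0xea]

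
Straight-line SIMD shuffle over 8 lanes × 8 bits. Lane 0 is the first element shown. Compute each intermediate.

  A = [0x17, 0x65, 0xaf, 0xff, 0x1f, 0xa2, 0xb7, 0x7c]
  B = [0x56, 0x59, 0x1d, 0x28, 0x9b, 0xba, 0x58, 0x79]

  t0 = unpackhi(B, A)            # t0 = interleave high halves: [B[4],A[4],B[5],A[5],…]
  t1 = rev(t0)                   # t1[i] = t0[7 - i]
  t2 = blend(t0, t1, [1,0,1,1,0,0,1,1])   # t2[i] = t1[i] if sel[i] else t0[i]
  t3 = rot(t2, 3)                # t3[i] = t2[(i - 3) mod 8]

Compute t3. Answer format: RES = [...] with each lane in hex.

→ t0 |9b|1f|ba|a2|58|b7|79|7c|
→ t1 |7c|79|b7|58|a2|ba|1f|9b|
→ t2 |7c|1f|b7|58|58|b7|1f|9b|
→ t3 |b7|1f|9b|7c|1f|b7|58|58|

RES = [ 0xb7  0x1f  0x9b  0x7c  0x1f  0xb7  0x58  0x58 ]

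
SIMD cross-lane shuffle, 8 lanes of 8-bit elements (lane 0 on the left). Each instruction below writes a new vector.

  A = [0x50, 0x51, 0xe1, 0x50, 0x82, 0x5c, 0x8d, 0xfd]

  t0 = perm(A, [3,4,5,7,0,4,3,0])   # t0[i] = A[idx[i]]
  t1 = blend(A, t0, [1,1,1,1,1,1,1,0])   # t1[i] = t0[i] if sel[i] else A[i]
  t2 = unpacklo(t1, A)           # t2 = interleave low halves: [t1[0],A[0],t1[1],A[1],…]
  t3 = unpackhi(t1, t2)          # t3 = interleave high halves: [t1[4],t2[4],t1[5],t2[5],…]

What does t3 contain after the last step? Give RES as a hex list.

t0 = [0x50, 0x82, 0x5c, 0xfd, 0x50, 0x82, 0x50, 0x50]
t1 = [0x50, 0x82, 0x5c, 0xfd, 0x50, 0x82, 0x50, 0xfd]
t2 = [0x50, 0x50, 0x82, 0x51, 0x5c, 0xe1, 0xfd, 0x50]
t3 = [0x50, 0x5c, 0x82, 0xe1, 0x50, 0xfd, 0xfd, 0x50]

RES = [0x50, 0x5c, 0x82, 0xe1, 0x50, 0xfd, 0xfd, 0x50]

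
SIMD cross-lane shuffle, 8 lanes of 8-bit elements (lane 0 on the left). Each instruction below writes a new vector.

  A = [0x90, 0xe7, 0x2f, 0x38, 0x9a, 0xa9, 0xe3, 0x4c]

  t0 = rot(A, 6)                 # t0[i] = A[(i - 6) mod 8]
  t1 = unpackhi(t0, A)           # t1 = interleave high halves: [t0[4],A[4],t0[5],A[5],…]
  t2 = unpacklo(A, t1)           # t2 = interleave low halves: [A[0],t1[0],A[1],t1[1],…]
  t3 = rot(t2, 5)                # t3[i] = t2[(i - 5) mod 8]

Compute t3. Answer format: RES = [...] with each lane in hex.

t0 = [0x2f, 0x38, 0x9a, 0xa9, 0xe3, 0x4c, 0x90, 0xe7]
t1 = [0xe3, 0x9a, 0x4c, 0xa9, 0x90, 0xe3, 0xe7, 0x4c]
t2 = [0x90, 0xe3, 0xe7, 0x9a, 0x2f, 0x4c, 0x38, 0xa9]
t3 = [0x9a, 0x2f, 0x4c, 0x38, 0xa9, 0x90, 0xe3, 0xe7]

RES = [0x9a, 0x2f, 0x4c, 0x38, 0xa9, 0x90, 0xe3, 0xe7]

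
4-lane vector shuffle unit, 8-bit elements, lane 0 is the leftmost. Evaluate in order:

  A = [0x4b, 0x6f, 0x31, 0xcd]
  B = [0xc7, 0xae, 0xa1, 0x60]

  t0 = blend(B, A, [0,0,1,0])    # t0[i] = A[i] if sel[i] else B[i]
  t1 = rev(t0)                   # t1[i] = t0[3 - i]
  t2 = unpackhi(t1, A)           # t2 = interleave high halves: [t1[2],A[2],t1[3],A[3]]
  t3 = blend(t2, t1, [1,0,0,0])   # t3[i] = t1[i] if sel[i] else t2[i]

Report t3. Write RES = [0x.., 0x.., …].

t0 = [0xc7, 0xae, 0x31, 0x60]
t1 = [0x60, 0x31, 0xae, 0xc7]
t2 = [0xae, 0x31, 0xc7, 0xcd]
t3 = [0x60, 0x31, 0xc7, 0xcd]

RES = [0x60, 0x31, 0xc7, 0xcd]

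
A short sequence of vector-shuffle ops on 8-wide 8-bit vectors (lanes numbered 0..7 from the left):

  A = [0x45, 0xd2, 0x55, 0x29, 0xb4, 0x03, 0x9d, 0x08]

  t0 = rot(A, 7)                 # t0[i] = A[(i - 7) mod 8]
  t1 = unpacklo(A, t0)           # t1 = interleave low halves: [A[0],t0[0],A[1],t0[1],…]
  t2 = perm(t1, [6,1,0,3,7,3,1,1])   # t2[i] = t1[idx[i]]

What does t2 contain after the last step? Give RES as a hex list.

RES = [0x29, 0xd2, 0x45, 0x55, 0xb4, 0x55, 0xd2, 0xd2]

t0 = [0xd2, 0x55, 0x29, 0xb4, 0x03, 0x9d, 0x08, 0x45]
t1 = [0x45, 0xd2, 0xd2, 0x55, 0x55, 0x29, 0x29, 0xb4]
t2 = [0x29, 0xd2, 0x45, 0x55, 0xb4, 0x55, 0xd2, 0xd2]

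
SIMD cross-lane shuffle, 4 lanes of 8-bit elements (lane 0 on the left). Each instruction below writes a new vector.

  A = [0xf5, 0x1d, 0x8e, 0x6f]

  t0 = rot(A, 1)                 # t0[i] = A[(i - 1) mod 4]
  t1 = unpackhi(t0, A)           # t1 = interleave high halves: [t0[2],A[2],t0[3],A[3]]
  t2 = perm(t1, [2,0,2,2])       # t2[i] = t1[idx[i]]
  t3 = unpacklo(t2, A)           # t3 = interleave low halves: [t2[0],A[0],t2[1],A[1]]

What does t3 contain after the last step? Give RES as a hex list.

RES = [ 0x8e  0xf5  0x1d  0x1d ]

  t0: 6f f5 1d 8e
  t1: 1d 8e 8e 6f
  t2: 8e 1d 8e 8e
  t3: 8e f5 1d 1d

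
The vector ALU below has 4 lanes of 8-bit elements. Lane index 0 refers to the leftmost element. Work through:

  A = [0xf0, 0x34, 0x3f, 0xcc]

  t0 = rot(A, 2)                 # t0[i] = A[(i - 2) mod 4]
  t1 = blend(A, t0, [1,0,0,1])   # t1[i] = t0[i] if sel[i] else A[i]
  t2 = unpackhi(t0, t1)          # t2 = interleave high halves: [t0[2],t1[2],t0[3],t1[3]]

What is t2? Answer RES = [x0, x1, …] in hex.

t0 = [0x3f, 0xcc, 0xf0, 0x34]
t1 = [0x3f, 0x34, 0x3f, 0x34]
t2 = [0xf0, 0x3f, 0x34, 0x34]

RES = [0xf0, 0x3f, 0x34, 0x34]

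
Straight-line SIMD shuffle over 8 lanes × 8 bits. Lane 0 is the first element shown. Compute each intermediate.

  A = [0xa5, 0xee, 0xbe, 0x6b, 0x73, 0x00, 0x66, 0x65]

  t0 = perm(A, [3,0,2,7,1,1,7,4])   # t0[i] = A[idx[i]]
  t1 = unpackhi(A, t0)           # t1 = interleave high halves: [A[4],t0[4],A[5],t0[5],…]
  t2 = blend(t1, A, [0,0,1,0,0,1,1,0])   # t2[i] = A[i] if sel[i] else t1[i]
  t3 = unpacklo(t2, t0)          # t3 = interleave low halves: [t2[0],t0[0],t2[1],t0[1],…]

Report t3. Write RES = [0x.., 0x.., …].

→ t0 |6b|a5|be|65|ee|ee|65|73|
→ t1 |73|ee|00|ee|66|65|65|73|
→ t2 |73|ee|be|ee|66|00|66|73|
→ t3 |73|6b|ee|a5|be|be|ee|65|

RES = [0x73, 0x6b, 0xee, 0xa5, 0xbe, 0xbe, 0xee, 0x65]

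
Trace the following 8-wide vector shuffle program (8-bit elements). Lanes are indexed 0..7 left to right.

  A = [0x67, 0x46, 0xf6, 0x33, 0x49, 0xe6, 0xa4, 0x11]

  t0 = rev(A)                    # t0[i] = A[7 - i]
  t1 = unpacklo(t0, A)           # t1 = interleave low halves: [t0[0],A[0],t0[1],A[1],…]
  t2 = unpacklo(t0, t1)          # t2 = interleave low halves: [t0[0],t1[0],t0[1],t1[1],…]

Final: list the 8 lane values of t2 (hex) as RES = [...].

t0 = [0x11, 0xa4, 0xe6, 0x49, 0x33, 0xf6, 0x46, 0x67]
t1 = [0x11, 0x67, 0xa4, 0x46, 0xe6, 0xf6, 0x49, 0x33]
t2 = [0x11, 0x11, 0xa4, 0x67, 0xe6, 0xa4, 0x49, 0x46]

RES = [ 0x11  0x11  0xa4  0x67  0xe6  0xa4  0x49  0x46 ]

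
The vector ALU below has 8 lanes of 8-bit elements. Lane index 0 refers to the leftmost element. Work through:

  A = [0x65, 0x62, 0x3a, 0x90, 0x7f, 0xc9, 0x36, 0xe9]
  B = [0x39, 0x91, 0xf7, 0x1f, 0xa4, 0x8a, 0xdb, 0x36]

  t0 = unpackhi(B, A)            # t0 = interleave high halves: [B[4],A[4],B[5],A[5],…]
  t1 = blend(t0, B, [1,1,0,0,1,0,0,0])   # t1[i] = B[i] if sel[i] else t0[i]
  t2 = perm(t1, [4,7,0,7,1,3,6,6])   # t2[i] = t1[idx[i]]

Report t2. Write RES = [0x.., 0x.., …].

  t0: a4 7f 8a c9 db 36 36 e9
  t1: 39 91 8a c9 a4 36 36 e9
  t2: a4 e9 39 e9 91 c9 36 36

RES = [ 0xa4  0xe9  0x39  0xe9  0x91  0xc9  0x36  0x36 ]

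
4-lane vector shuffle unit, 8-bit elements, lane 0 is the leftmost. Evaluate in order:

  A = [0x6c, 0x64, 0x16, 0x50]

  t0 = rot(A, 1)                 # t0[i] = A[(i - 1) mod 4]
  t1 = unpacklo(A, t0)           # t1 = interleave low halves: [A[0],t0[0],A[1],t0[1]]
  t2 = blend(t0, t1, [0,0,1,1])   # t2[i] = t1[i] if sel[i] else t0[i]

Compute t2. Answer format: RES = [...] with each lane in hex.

RES = [0x50, 0x6c, 0x64, 0x6c]

  t0: 50 6c 64 16
  t1: 6c 50 64 6c
  t2: 50 6c 64 6c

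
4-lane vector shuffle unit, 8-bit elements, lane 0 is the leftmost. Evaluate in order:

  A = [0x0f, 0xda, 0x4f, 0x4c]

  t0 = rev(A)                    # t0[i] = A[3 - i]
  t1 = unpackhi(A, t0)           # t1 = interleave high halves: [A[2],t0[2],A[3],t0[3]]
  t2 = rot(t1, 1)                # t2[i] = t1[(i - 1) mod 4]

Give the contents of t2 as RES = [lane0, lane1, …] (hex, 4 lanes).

RES = [ 0x0f  0x4f  0xda  0x4c ]

  t0: 4c 4f da 0f
  t1: 4f da 4c 0f
  t2: 0f 4f da 4c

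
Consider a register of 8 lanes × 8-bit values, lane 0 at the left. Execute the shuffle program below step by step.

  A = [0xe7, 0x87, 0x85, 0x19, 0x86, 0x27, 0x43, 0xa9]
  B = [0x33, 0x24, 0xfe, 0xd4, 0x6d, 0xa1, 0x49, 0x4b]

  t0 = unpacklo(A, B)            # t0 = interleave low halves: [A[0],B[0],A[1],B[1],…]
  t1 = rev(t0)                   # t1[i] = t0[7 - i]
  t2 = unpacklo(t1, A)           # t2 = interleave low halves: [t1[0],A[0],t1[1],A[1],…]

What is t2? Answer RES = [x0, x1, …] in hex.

RES = [ 0xd4  0xe7  0x19  0x87  0xfe  0x85  0x85  0x19 ]

t0 = [0xe7, 0x33, 0x87, 0x24, 0x85, 0xfe, 0x19, 0xd4]
t1 = [0xd4, 0x19, 0xfe, 0x85, 0x24, 0x87, 0x33, 0xe7]
t2 = [0xd4, 0xe7, 0x19, 0x87, 0xfe, 0x85, 0x85, 0x19]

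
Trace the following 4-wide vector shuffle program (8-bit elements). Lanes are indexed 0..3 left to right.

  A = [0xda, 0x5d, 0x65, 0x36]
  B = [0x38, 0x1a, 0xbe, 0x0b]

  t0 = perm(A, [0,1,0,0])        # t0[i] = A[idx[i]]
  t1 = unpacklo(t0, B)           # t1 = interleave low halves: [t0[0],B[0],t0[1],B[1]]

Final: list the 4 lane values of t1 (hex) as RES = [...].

RES = [ 0xda  0x38  0x5d  0x1a ]

t0 = [0xda, 0x5d, 0xda, 0xda]
t1 = [0xda, 0x38, 0x5d, 0x1a]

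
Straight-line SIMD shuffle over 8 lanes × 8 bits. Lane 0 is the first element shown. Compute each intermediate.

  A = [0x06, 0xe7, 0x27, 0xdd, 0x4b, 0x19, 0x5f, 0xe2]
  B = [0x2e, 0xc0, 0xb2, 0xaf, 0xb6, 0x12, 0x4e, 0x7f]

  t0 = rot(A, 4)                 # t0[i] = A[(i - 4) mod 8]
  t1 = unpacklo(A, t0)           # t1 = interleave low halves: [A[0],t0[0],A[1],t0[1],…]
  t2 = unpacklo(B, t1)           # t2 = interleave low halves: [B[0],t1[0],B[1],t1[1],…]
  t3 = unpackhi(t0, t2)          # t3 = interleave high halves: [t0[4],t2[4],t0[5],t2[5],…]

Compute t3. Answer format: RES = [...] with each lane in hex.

RES = [ 0x06  0xb2  0xe7  0xe7  0x27  0xaf  0xdd  0x19 ]

  t0: 4b 19 5f e2 06 e7 27 dd
  t1: 06 4b e7 19 27 5f dd e2
  t2: 2e 06 c0 4b b2 e7 af 19
  t3: 06 b2 e7 e7 27 af dd 19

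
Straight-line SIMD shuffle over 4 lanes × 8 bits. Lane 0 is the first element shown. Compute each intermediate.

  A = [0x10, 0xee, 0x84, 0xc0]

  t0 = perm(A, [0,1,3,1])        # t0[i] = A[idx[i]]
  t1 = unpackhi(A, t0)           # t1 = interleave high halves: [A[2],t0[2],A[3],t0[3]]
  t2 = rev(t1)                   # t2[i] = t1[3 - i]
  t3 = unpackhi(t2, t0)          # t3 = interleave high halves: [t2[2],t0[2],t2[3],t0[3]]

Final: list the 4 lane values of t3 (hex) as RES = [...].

RES = [0xc0, 0xc0, 0x84, 0xee]

→ t0 |10|ee|c0|ee|
→ t1 |84|c0|c0|ee|
→ t2 |ee|c0|c0|84|
→ t3 |c0|c0|84|ee|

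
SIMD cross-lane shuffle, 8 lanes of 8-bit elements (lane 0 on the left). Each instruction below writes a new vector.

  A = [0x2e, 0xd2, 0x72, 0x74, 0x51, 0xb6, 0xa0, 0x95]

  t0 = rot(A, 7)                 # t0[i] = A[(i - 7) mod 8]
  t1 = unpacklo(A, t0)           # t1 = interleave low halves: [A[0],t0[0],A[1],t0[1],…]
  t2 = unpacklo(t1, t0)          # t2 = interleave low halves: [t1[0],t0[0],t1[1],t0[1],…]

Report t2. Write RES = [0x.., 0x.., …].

  t0: d2 72 74 51 b6 a0 95 2e
  t1: 2e d2 d2 72 72 74 74 51
  t2: 2e d2 d2 72 d2 74 72 51

RES = [ 0x2e  0xd2  0xd2  0x72  0xd2  0x74  0x72  0x51 ]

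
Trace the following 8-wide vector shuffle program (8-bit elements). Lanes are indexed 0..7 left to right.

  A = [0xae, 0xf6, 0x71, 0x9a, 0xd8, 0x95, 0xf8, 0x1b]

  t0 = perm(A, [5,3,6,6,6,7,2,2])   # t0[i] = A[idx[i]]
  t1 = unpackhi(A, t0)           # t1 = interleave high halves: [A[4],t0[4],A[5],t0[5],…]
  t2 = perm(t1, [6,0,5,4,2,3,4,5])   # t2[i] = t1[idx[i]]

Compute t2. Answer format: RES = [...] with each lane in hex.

RES = [ 0x1b  0xd8  0x71  0xf8  0x95  0x1b  0xf8  0x71 ]

→ t0 |95|9a|f8|f8|f8|1b|71|71|
→ t1 |d8|f8|95|1b|f8|71|1b|71|
→ t2 |1b|d8|71|f8|95|1b|f8|71|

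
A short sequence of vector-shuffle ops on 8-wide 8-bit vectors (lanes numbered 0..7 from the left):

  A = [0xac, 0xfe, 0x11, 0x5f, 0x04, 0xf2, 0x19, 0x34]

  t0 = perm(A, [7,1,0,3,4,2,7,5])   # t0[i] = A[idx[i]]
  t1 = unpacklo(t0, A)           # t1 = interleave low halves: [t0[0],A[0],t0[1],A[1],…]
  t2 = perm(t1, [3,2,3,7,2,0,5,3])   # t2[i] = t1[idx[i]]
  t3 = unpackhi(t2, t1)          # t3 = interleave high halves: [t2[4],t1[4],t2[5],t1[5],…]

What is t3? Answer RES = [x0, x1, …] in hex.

RES = [0xfe, 0xac, 0x34, 0x11, 0x11, 0x5f, 0xfe, 0x5f]

t0 = [0x34, 0xfe, 0xac, 0x5f, 0x04, 0x11, 0x34, 0xf2]
t1 = [0x34, 0xac, 0xfe, 0xfe, 0xac, 0x11, 0x5f, 0x5f]
t2 = [0xfe, 0xfe, 0xfe, 0x5f, 0xfe, 0x34, 0x11, 0xfe]
t3 = [0xfe, 0xac, 0x34, 0x11, 0x11, 0x5f, 0xfe, 0x5f]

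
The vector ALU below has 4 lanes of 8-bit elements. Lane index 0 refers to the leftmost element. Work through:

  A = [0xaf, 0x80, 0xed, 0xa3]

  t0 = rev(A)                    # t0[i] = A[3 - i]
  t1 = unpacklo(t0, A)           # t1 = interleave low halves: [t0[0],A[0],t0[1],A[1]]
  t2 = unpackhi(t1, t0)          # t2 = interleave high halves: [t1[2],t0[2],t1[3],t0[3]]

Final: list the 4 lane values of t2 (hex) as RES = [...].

  t0: a3 ed 80 af
  t1: a3 af ed 80
  t2: ed 80 80 af

RES = [ 0xed  0x80  0x80  0xaf ]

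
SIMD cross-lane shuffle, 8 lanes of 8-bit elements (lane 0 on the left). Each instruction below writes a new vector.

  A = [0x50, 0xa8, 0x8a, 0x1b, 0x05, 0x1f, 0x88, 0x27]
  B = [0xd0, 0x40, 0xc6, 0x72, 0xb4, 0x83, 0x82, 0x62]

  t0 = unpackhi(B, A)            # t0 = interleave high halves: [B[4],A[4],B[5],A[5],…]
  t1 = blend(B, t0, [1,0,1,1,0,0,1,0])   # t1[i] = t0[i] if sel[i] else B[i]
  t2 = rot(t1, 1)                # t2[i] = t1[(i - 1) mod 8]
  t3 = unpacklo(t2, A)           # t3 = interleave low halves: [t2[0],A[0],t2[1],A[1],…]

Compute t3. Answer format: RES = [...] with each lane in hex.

→ t0 |b4|05|83|1f|82|88|62|27|
→ t1 |b4|40|83|1f|b4|83|62|62|
→ t2 |62|b4|40|83|1f|b4|83|62|
→ t3 |62|50|b4|a8|40|8a|83|1b|

RES = [0x62, 0x50, 0xb4, 0xa8, 0x40, 0x8a, 0x83, 0x1b]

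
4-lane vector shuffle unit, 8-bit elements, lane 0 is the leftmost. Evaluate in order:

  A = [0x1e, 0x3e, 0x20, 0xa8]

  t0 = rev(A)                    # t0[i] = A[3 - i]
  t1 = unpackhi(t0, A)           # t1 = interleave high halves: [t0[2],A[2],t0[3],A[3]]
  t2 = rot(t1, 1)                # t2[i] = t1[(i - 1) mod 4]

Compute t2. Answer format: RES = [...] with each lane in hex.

RES = [0xa8, 0x3e, 0x20, 0x1e]

  t0: a8 20 3e 1e
  t1: 3e 20 1e a8
  t2: a8 3e 20 1e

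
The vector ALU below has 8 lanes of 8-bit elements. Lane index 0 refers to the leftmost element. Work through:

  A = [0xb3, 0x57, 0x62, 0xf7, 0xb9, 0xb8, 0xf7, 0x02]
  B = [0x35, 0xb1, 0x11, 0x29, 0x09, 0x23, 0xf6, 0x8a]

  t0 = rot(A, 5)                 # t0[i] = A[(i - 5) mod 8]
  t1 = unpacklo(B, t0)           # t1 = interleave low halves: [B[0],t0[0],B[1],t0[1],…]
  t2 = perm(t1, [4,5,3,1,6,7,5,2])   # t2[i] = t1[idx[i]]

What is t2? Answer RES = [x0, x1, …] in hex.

  t0: f7 b9 b8 f7 02 b3 57 62
  t1: 35 f7 b1 b9 11 b8 29 f7
  t2: 11 b8 b9 f7 29 f7 b8 b1

RES = [ 0x11  0xb8  0xb9  0xf7  0x29  0xf7  0xb8  0xb1 ]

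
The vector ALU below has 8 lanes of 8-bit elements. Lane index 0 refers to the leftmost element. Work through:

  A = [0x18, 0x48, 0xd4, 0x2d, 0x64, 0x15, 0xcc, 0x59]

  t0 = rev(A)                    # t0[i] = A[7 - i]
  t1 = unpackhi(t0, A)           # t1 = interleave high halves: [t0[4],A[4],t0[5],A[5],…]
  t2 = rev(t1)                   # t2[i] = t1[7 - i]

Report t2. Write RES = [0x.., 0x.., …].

RES = [ 0x59  0x18  0xcc  0x48  0x15  0xd4  0x64  0x2d ]

t0 = [0x59, 0xcc, 0x15, 0x64, 0x2d, 0xd4, 0x48, 0x18]
t1 = [0x2d, 0x64, 0xd4, 0x15, 0x48, 0xcc, 0x18, 0x59]
t2 = [0x59, 0x18, 0xcc, 0x48, 0x15, 0xd4, 0x64, 0x2d]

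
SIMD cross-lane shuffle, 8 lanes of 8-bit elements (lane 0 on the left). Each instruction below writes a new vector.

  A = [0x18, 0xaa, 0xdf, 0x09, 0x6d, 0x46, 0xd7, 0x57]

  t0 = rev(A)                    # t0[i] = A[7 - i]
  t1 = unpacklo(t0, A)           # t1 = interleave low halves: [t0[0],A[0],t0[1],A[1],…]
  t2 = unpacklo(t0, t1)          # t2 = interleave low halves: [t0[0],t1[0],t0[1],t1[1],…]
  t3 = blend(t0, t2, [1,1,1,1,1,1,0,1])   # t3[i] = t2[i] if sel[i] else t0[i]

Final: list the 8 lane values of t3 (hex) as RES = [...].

RES = [0x57, 0x57, 0xd7, 0x18, 0x46, 0xd7, 0xaa, 0xaa]

t0 = [0x57, 0xd7, 0x46, 0x6d, 0x09, 0xdf, 0xaa, 0x18]
t1 = [0x57, 0x18, 0xd7, 0xaa, 0x46, 0xdf, 0x6d, 0x09]
t2 = [0x57, 0x57, 0xd7, 0x18, 0x46, 0xd7, 0x6d, 0xaa]
t3 = [0x57, 0x57, 0xd7, 0x18, 0x46, 0xd7, 0xaa, 0xaa]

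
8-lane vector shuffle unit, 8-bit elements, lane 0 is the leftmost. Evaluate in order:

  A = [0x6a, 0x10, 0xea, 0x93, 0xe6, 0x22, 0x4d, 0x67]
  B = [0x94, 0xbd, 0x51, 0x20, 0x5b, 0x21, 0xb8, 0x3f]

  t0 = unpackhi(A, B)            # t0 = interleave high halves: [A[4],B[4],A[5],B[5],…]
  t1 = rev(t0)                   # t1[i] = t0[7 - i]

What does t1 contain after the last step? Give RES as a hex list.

RES = [0x3f, 0x67, 0xb8, 0x4d, 0x21, 0x22, 0x5b, 0xe6]

→ t0 |e6|5b|22|21|4d|b8|67|3f|
→ t1 |3f|67|b8|4d|21|22|5b|e6|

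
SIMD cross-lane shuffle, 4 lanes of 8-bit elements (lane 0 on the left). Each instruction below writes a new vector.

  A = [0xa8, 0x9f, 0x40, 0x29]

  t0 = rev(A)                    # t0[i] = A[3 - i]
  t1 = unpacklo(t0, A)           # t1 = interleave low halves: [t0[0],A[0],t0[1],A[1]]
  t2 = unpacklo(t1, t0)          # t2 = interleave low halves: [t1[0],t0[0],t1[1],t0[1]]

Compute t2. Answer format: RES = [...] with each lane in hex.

RES = [ 0x29  0x29  0xa8  0x40 ]

  t0: 29 40 9f a8
  t1: 29 a8 40 9f
  t2: 29 29 a8 40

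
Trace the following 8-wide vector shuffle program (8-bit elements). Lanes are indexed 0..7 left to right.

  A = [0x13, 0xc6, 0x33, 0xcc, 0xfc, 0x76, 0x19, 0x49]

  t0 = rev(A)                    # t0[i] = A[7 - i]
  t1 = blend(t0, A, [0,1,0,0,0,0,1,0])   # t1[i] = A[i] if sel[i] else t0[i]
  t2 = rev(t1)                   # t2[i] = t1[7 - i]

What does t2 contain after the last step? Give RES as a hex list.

RES = [0x13, 0x19, 0x33, 0xcc, 0xfc, 0x76, 0xc6, 0x49]

→ t0 |49|19|76|fc|cc|33|c6|13|
→ t1 |49|c6|76|fc|cc|33|19|13|
→ t2 |13|19|33|cc|fc|76|c6|49|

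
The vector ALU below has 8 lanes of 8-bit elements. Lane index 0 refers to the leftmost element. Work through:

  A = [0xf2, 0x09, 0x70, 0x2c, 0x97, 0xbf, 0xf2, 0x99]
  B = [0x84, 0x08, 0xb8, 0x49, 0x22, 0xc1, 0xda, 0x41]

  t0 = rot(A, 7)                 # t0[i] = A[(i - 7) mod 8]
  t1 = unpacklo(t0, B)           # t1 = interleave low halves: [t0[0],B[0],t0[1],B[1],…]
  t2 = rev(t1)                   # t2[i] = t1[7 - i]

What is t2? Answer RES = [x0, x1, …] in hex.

RES = [0x49, 0x97, 0xb8, 0x2c, 0x08, 0x70, 0x84, 0x09]

  t0: 09 70 2c 97 bf f2 99 f2
  t1: 09 84 70 08 2c b8 97 49
  t2: 49 97 b8 2c 08 70 84 09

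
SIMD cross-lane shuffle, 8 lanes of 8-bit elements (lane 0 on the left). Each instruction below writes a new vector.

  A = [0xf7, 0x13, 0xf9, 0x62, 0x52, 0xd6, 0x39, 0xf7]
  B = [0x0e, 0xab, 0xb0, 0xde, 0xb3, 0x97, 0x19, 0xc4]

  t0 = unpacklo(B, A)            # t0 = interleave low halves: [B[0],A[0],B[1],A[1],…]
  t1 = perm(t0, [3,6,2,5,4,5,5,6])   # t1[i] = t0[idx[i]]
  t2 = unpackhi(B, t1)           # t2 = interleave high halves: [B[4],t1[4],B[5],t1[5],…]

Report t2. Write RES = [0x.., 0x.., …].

  t0: 0e f7 ab 13 b0 f9 de 62
  t1: 13 de ab f9 b0 f9 f9 de
  t2: b3 b0 97 f9 19 f9 c4 de

RES = [0xb3, 0xb0, 0x97, 0xf9, 0x19, 0xf9, 0xc4, 0xde]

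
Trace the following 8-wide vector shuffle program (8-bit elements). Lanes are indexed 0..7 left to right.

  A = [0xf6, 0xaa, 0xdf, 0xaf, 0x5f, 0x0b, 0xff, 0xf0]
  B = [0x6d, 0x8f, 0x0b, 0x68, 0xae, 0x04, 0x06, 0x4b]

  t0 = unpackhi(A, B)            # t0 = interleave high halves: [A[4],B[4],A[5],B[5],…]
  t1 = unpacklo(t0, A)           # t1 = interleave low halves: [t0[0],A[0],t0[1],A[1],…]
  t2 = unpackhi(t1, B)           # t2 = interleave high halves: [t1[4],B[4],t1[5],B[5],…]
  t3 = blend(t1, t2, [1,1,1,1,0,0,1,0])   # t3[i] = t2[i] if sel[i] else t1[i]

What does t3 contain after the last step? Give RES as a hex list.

→ t0 |5f|ae|0b|04|ff|06|f0|4b|
→ t1 |5f|f6|ae|aa|0b|df|04|af|
→ t2 |0b|ae|df|04|04|06|af|4b|
→ t3 |0b|ae|df|04|0b|df|af|af|

RES = [0x0b, 0xae, 0xdf, 0x04, 0x0b, 0xdf, 0xaf, 0xaf]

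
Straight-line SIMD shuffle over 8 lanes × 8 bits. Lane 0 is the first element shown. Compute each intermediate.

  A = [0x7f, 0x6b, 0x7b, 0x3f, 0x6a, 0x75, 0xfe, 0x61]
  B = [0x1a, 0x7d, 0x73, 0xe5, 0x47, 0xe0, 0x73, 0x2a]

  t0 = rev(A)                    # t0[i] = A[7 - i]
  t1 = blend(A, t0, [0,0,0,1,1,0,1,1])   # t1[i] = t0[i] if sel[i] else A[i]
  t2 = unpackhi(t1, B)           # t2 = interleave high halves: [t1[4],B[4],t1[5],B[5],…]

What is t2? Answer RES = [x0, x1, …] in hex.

  t0: 61 fe 75 6a 3f 7b 6b 7f
  t1: 7f 6b 7b 6a 3f 75 6b 7f
  t2: 3f 47 75 e0 6b 73 7f 2a

RES = [ 0x3f  0x47  0x75  0xe0  0x6b  0x73  0x7f  0x2a ]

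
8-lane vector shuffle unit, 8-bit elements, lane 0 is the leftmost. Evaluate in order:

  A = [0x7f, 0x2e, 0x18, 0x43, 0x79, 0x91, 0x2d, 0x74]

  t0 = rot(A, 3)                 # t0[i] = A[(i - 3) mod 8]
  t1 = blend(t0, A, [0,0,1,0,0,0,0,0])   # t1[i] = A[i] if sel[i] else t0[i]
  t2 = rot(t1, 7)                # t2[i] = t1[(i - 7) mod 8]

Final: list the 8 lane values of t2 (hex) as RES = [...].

RES = [0x2d, 0x18, 0x7f, 0x2e, 0x18, 0x43, 0x79, 0x91]

  t0: 91 2d 74 7f 2e 18 43 79
  t1: 91 2d 18 7f 2e 18 43 79
  t2: 2d 18 7f 2e 18 43 79 91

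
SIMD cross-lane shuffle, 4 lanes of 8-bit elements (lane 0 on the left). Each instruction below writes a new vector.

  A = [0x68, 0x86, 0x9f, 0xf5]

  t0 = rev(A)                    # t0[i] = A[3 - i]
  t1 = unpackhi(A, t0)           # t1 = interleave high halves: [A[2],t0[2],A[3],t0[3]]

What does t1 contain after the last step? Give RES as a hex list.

t0 = [0xf5, 0x9f, 0x86, 0x68]
t1 = [0x9f, 0x86, 0xf5, 0x68]

RES = [ 0x9f  0x86  0xf5  0x68 ]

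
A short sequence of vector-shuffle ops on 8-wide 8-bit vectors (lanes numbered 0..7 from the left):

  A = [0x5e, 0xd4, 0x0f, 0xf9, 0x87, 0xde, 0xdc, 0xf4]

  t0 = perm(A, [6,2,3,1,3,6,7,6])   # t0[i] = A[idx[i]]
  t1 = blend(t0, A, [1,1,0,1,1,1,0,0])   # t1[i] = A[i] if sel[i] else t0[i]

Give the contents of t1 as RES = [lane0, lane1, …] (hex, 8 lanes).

t0 = [0xdc, 0x0f, 0xf9, 0xd4, 0xf9, 0xdc, 0xf4, 0xdc]
t1 = [0x5e, 0xd4, 0xf9, 0xf9, 0x87, 0xde, 0xf4, 0xdc]

RES = [0x5e, 0xd4, 0xf9, 0xf9, 0x87, 0xde, 0xf4, 0xdc]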